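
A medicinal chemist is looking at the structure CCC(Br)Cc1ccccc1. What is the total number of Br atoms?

1

Scan the SMILES for Br atoms (remember two-letter symbols like Cl and Br are single atoms).
Bromine count: 1.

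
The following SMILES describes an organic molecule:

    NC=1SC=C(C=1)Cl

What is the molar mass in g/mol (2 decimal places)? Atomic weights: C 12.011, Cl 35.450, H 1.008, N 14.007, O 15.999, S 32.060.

First, the molecular formula is C4H4ClNS (counting implicit H from valence).
  C: 4 × 12.011 = 48.044
  Cl: 1 × 35.450 = 35.450
  H: 4 × 1.008 = 4.032
  N: 1 × 14.007 = 14.007
  S: 1 × 32.060 = 32.060
Sum: 4×12.011 + 1×35.450 + 4×1.008 + 1×14.007 + 1×32.060 = 133.593 → 133.59 g/mol.

133.59 g/mol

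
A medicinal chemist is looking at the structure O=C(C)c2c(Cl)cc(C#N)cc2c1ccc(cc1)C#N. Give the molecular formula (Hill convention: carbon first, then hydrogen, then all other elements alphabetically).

Walk through each heavy atom and fill implicit hydrogens from standard valence (C 4, N 3, O 2, S 2, halogen 1); for lowercase aromatic atoms, an aromatic c carries 1 H when it has two neighbours and 0 H with three, and aromatic n carries 0 H:
  atom 1: O, bond orders sum to 2 (valence 2) → 0 H
  atom 2: C, bond orders sum to 4 (valence 4) → 0 H
  atom 3: C, bond orders sum to 1 (valence 4) → 3 H
  atom 4: aromatic c, 3 neighbours → 0 H
  atom 5: aromatic c, 3 neighbours → 0 H
  atom 6: Cl (halogen, monovalent) → 0 H
  atom 7: aromatic c, 2 neighbours → 1 H
  atom 8: aromatic c, 3 neighbours → 0 H
  atom 9: C, bond orders sum to 4 (valence 4) → 0 H
  atom 10: N, bond orders sum to 3 (valence 3) → 0 H
  atom 11: aromatic c, 2 neighbours → 1 H
  atom 12: aromatic c, 3 neighbours → 0 H
  atom 13: aromatic c, 3 neighbours → 0 H
  atom 14: aromatic c, 2 neighbours → 1 H
  atom 15: aromatic c, 2 neighbours → 1 H
  atom 16: aromatic c, 3 neighbours → 0 H
  atom 17: aromatic c, 2 neighbours → 1 H
  atom 18: aromatic c, 2 neighbours → 1 H
  atom 19: C, bond orders sum to 4 (valence 4) → 0 H
  atom 20: N, bond orders sum to 3 (valence 3) → 0 H
Totals → C:16, H:9, Cl:1, N:2, O:1.
In Hill order: C16H9ClN2O.

C16H9ClN2O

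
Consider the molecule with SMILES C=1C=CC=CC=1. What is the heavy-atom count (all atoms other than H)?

6

Every atom symbol written in the SMILES (organic subset) is one heavy atom; implicit H are not written.
Heavy atoms by element → C:6.
Total: 6.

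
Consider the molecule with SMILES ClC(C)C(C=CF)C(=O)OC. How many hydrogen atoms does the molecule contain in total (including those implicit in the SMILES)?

Walk through each heavy atom and fill implicit hydrogens from standard valence (C 4, N 3, O 2, S 2, halogen 1):
  atom 1: Cl (halogen, monovalent) → 0 H
  atom 2: C, bond orders sum to 3 (valence 4) → 1 H
  atom 3: C, bond orders sum to 1 (valence 4) → 3 H
  atom 4: C, bond orders sum to 3 (valence 4) → 1 H
  atom 5: C, bond orders sum to 3 (valence 4) → 1 H
  atom 6: C, bond orders sum to 3 (valence 4) → 1 H
  atom 7: F (halogen, monovalent) → 0 H
  atom 8: C, bond orders sum to 4 (valence 4) → 0 H
  atom 9: O, bond orders sum to 2 (valence 2) → 0 H
  atom 10: O, bond orders sum to 2 (valence 2) → 0 H
  atom 11: C, bond orders sum to 1 (valence 4) → 3 H
Total hydrogens: 10.

10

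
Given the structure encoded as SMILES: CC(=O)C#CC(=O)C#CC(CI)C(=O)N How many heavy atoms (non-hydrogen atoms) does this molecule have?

15

Every atom symbol written in the SMILES (organic subset) is one heavy atom; implicit H are not written.
Heavy atoms by element → C:10, I:1, N:1, O:3.
Total: 15.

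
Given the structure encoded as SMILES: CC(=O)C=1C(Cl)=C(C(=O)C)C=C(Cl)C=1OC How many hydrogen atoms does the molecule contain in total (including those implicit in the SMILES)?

Walk through each heavy atom and fill implicit hydrogens from standard valence (C 4, N 3, O 2, S 2, halogen 1):
  atom 1: C, bond orders sum to 1 (valence 4) → 3 H
  atom 2: C, bond orders sum to 4 (valence 4) → 0 H
  atom 3: O, bond orders sum to 2 (valence 2) → 0 H
  atom 4: C, bond orders sum to 4 (valence 4) → 0 H
  atom 5: C, bond orders sum to 4 (valence 4) → 0 H
  atom 6: Cl (halogen, monovalent) → 0 H
  atom 7: C, bond orders sum to 4 (valence 4) → 0 H
  atom 8: C, bond orders sum to 4 (valence 4) → 0 H
  atom 9: O, bond orders sum to 2 (valence 2) → 0 H
  atom 10: C, bond orders sum to 1 (valence 4) → 3 H
  atom 11: C, bond orders sum to 3 (valence 4) → 1 H
  atom 12: C, bond orders sum to 4 (valence 4) → 0 H
  atom 13: Cl (halogen, monovalent) → 0 H
  atom 14: C, bond orders sum to 4 (valence 4) → 0 H
  atom 15: O, bond orders sum to 2 (valence 2) → 0 H
  atom 16: C, bond orders sum to 1 (valence 4) → 3 H
Total hydrogens: 10.

10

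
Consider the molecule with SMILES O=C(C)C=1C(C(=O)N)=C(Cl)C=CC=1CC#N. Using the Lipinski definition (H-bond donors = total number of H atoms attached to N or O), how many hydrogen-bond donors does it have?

Donors: find every N or O and count the H atoms it carries.
  atom 1 (O): bond orders sum to 2 → 0 H
  atom 7 (O): bond orders sum to 2 → 0 H
  atom 8 (N): bond orders sum to 1 → 2 H
  atom 16 (N): bond orders sum to 3 → 0 H
Lipinski HBD = 2.

2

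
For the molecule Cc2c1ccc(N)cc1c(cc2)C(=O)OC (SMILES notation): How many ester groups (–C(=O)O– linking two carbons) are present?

The ester motif appears at heavy-atom position 13 in the SMILES.
Other groups present: 1 primary amine.
Ester count: 1.

1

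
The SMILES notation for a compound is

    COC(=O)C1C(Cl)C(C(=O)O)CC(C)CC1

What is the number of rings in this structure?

1

In SMILES, each pair of matching ring-closure digits denotes one ring-closing bond; the number of such bonds equals the number of independent rings.
Ring-closure bonds here: 1.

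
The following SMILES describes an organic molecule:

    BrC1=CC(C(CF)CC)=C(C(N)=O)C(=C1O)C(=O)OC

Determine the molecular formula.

C13H15BrFNO4

Walk through each heavy atom and fill implicit hydrogens from standard valence (C 4, N 3, O 2, S 2, halogen 1):
  atom 1: Br (halogen, monovalent) → 0 H
  atom 2: C, bond orders sum to 4 (valence 4) → 0 H
  atom 3: C, bond orders sum to 3 (valence 4) → 1 H
  atom 4: C, bond orders sum to 4 (valence 4) → 0 H
  atom 5: C, bond orders sum to 3 (valence 4) → 1 H
  atom 6: C, bond orders sum to 2 (valence 4) → 2 H
  atom 7: F (halogen, monovalent) → 0 H
  atom 8: C, bond orders sum to 2 (valence 4) → 2 H
  atom 9: C, bond orders sum to 1 (valence 4) → 3 H
  atom 10: C, bond orders sum to 4 (valence 4) → 0 H
  atom 11: C, bond orders sum to 4 (valence 4) → 0 H
  atom 12: N, bond orders sum to 1 (valence 3) → 2 H
  atom 13: O, bond orders sum to 2 (valence 2) → 0 H
  atom 14: C, bond orders sum to 4 (valence 4) → 0 H
  atom 15: C, bond orders sum to 4 (valence 4) → 0 H
  atom 16: O, bond orders sum to 1 (valence 2) → 1 H
  atom 17: C, bond orders sum to 4 (valence 4) → 0 H
  atom 18: O, bond orders sum to 2 (valence 2) → 0 H
  atom 19: O, bond orders sum to 2 (valence 2) → 0 H
  atom 20: C, bond orders sum to 1 (valence 4) → 3 H
Totals → C:13, H:15, Br:1, F:1, N:1, O:4.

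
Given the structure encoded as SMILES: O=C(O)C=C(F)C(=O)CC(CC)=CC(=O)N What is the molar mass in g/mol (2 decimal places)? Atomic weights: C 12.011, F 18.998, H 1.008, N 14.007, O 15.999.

229.21 g/mol

First, the molecular formula is C10H12FNO4 (counting implicit H from valence).
  C: 10 × 12.011 = 120.110
  F: 1 × 18.998 = 18.998
  H: 12 × 1.008 = 12.096
  N: 1 × 14.007 = 14.007
  O: 4 × 15.999 = 63.996
Sum: 10×12.011 + 1×18.998 + 12×1.008 + 1×14.007 + 4×15.999 = 229.207 → 229.21 g/mol.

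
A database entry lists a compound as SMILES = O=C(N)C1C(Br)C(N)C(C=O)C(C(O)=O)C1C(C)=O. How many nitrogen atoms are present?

Scan the SMILES for N atoms (remember two-letter symbols like Cl and Br are single atoms).
Nitrogen count: 2.

2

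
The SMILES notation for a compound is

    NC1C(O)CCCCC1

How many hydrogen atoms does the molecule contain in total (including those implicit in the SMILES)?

15

Walk through each heavy atom and fill implicit hydrogens from standard valence (C 4, N 3, O 2, S 2, halogen 1):
  atom 1: N, bond orders sum to 1 (valence 3) → 2 H
  atom 2: C, bond orders sum to 3 (valence 4) → 1 H
  atom 3: C, bond orders sum to 3 (valence 4) → 1 H
  atom 4: O, bond orders sum to 1 (valence 2) → 1 H
  atom 5: C, bond orders sum to 2 (valence 4) → 2 H
  atom 6: C, bond orders sum to 2 (valence 4) → 2 H
  atom 7: C, bond orders sum to 2 (valence 4) → 2 H
  atom 8: C, bond orders sum to 2 (valence 4) → 2 H
  atom 9: C, bond orders sum to 2 (valence 4) → 2 H
Total hydrogens: 15.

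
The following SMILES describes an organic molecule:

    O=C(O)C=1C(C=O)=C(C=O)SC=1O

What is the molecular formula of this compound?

Walk through each heavy atom and fill implicit hydrogens from standard valence (C 4, N 3, O 2, S 2, halogen 1):
  atom 1: O, bond orders sum to 2 (valence 2) → 0 H
  atom 2: C, bond orders sum to 4 (valence 4) → 0 H
  atom 3: O, bond orders sum to 1 (valence 2) → 1 H
  atom 4: C, bond orders sum to 4 (valence 4) → 0 H
  atom 5: C, bond orders sum to 4 (valence 4) → 0 H
  atom 6: C, bond orders sum to 3 (valence 4) → 1 H
  atom 7: O, bond orders sum to 2 (valence 2) → 0 H
  atom 8: C, bond orders sum to 4 (valence 4) → 0 H
  atom 9: C, bond orders sum to 3 (valence 4) → 1 H
  atom 10: O, bond orders sum to 2 (valence 2) → 0 H
  atom 11: S, bond orders sum to 2 (valence 2) → 0 H
  atom 12: C, bond orders sum to 4 (valence 4) → 0 H
  atom 13: O, bond orders sum to 1 (valence 2) → 1 H
Totals → C:7, H:4, O:5, S:1.
In Hill order: C7H4O5S.

C7H4O5S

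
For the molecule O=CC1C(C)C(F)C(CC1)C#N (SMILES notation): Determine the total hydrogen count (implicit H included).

12

Walk through each heavy atom and fill implicit hydrogens from standard valence (C 4, N 3, O 2, S 2, halogen 1):
  atom 1: O, bond orders sum to 2 (valence 2) → 0 H
  atom 2: C, bond orders sum to 3 (valence 4) → 1 H
  atom 3: C, bond orders sum to 3 (valence 4) → 1 H
  atom 4: C, bond orders sum to 3 (valence 4) → 1 H
  atom 5: C, bond orders sum to 1 (valence 4) → 3 H
  atom 6: C, bond orders sum to 3 (valence 4) → 1 H
  atom 7: F (halogen, monovalent) → 0 H
  atom 8: C, bond orders sum to 3 (valence 4) → 1 H
  atom 9: C, bond orders sum to 2 (valence 4) → 2 H
  atom 10: C, bond orders sum to 2 (valence 4) → 2 H
  atom 11: C, bond orders sum to 4 (valence 4) → 0 H
  atom 12: N, bond orders sum to 3 (valence 3) → 0 H
Total hydrogens: 12.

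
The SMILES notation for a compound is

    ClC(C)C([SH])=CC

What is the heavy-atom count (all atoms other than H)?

7

Every atom symbol written in the SMILES (organic subset) is one heavy atom; implicit H are not written.
Heavy atoms by element → C:5, Cl:1, S:1.
Total: 7.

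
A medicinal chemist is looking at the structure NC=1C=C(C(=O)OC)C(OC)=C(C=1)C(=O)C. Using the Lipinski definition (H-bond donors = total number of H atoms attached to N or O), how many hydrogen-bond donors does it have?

Donors: find every N or O and count the H atoms it carries.
  atom 1 (N): bond orders sum to 1 → 2 H
  atom 6 (O): bond orders sum to 2 → 0 H
  atom 7 (O): bond orders sum to 2 → 0 H
  atom 10 (O): bond orders sum to 2 → 0 H
  atom 15 (O): bond orders sum to 2 → 0 H
Lipinski HBD = 2.

2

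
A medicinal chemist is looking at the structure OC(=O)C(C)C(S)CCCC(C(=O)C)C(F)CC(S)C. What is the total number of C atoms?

14

Count every carbon token in the SMILES (each C, including those in ring-closure positions and inside branches).
Carbon count: 14.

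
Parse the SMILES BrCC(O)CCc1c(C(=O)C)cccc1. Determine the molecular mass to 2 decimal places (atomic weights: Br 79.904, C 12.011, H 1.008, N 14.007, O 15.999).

271.15 g/mol

First, the molecular formula is C12H15BrO2 (counting implicit H from valence).
  Br: 1 × 79.904 = 79.904
  C: 12 × 12.011 = 144.132
  H: 15 × 1.008 = 15.120
  O: 2 × 15.999 = 31.998
Sum: 1×79.904 + 12×12.011 + 15×1.008 + 2×15.999 = 271.154 → 271.15 g/mol.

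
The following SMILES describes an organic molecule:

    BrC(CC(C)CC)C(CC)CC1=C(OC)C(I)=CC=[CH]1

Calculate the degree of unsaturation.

4

Molecular formula: C17H26BrIO.
DoU = (2C + 2 + N − H − X) / 2, where X is the halogen count and O/S are ignored.
    = (2·17 + 2 + 0 − 26 − 2) / 2 = 8 / 2 = 4.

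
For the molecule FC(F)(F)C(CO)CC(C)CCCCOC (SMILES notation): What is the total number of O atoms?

2

Scan the SMILES for O atoms (remember two-letter symbols like Cl and Br are single atoms).
Oxygen count: 2.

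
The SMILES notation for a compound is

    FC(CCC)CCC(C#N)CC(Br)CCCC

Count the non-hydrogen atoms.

Every atom symbol written in the SMILES (organic subset) is one heavy atom; implicit H are not written.
Heavy atoms by element → Br:1, C:14, F:1, N:1.
Total: 17.

17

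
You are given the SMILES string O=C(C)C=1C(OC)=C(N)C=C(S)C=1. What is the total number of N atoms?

Scan the SMILES for N atoms (remember two-letter symbols like Cl and Br are single atoms).
Nitrogen count: 1.

1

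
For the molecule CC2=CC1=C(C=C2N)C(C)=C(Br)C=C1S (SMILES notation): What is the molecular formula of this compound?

C12H12BrNS

Walk through each heavy atom and fill implicit hydrogens from standard valence (C 4, N 3, O 2, S 2, halogen 1):
  atom 1: C, bond orders sum to 1 (valence 4) → 3 H
  atom 2: C, bond orders sum to 4 (valence 4) → 0 H
  atom 3: C, bond orders sum to 3 (valence 4) → 1 H
  atom 4: C, bond orders sum to 4 (valence 4) → 0 H
  atom 5: C, bond orders sum to 4 (valence 4) → 0 H
  atom 6: C, bond orders sum to 3 (valence 4) → 1 H
  atom 7: C, bond orders sum to 4 (valence 4) → 0 H
  atom 8: N, bond orders sum to 1 (valence 3) → 2 H
  atom 9: C, bond orders sum to 4 (valence 4) → 0 H
  atom 10: C, bond orders sum to 1 (valence 4) → 3 H
  atom 11: C, bond orders sum to 4 (valence 4) → 0 H
  atom 12: Br (halogen, monovalent) → 0 H
  atom 13: C, bond orders sum to 3 (valence 4) → 1 H
  atom 14: C, bond orders sum to 4 (valence 4) → 0 H
  atom 15: S, bond orders sum to 1 (valence 2) → 1 H
Totals → C:12, H:12, Br:1, N:1, S:1.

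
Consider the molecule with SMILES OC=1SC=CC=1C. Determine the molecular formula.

C5H6OS

Walk through each heavy atom and fill implicit hydrogens from standard valence (C 4, N 3, O 2, S 2, halogen 1):
  atom 1: O, bond orders sum to 1 (valence 2) → 1 H
  atom 2: C, bond orders sum to 4 (valence 4) → 0 H
  atom 3: S, bond orders sum to 2 (valence 2) → 0 H
  atom 4: C, bond orders sum to 3 (valence 4) → 1 H
  atom 5: C, bond orders sum to 3 (valence 4) → 1 H
  atom 6: C, bond orders sum to 4 (valence 4) → 0 H
  atom 7: C, bond orders sum to 1 (valence 4) → 3 H
Totals → C:5, H:6, O:1, S:1.
In Hill order: C5H6OS.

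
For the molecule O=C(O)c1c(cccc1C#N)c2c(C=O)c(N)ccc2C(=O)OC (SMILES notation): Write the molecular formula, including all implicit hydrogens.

C17H12N2O5

Walk through each heavy atom and fill implicit hydrogens from standard valence (C 4, N 3, O 2, S 2, halogen 1); for lowercase aromatic atoms, an aromatic c carries 1 H when it has two neighbours and 0 H with three, and aromatic n carries 0 H:
  atom 1: O, bond orders sum to 2 (valence 2) → 0 H
  atom 2: C, bond orders sum to 4 (valence 4) → 0 H
  atom 3: O, bond orders sum to 1 (valence 2) → 1 H
  atom 4: aromatic c, 3 neighbours → 0 H
  atom 5: aromatic c, 3 neighbours → 0 H
  atom 6: aromatic c, 2 neighbours → 1 H
  atom 7: aromatic c, 2 neighbours → 1 H
  atom 8: aromatic c, 2 neighbours → 1 H
  atom 9: aromatic c, 3 neighbours → 0 H
  atom 10: C, bond orders sum to 4 (valence 4) → 0 H
  atom 11: N, bond orders sum to 3 (valence 3) → 0 H
  atom 12: aromatic c, 3 neighbours → 0 H
  atom 13: aromatic c, 3 neighbours → 0 H
  atom 14: C, bond orders sum to 3 (valence 4) → 1 H
  atom 15: O, bond orders sum to 2 (valence 2) → 0 H
  atom 16: aromatic c, 3 neighbours → 0 H
  atom 17: N, bond orders sum to 1 (valence 3) → 2 H
  atom 18: aromatic c, 2 neighbours → 1 H
  atom 19: aromatic c, 2 neighbours → 1 H
  atom 20: aromatic c, 3 neighbours → 0 H
  atom 21: C, bond orders sum to 4 (valence 4) → 0 H
  atom 22: O, bond orders sum to 2 (valence 2) → 0 H
  atom 23: O, bond orders sum to 2 (valence 2) → 0 H
  atom 24: C, bond orders sum to 1 (valence 4) → 3 H
Totals → C:17, H:12, N:2, O:5.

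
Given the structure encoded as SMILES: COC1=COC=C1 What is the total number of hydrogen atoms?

Walk through each heavy atom and fill implicit hydrogens from standard valence (C 4, N 3, O 2, S 2, halogen 1):
  atom 1: C, bond orders sum to 1 (valence 4) → 3 H
  atom 2: O, bond orders sum to 2 (valence 2) → 0 H
  atom 3: C, bond orders sum to 4 (valence 4) → 0 H
  atom 4: C, bond orders sum to 3 (valence 4) → 1 H
  atom 5: O, bond orders sum to 2 (valence 2) → 0 H
  atom 6: C, bond orders sum to 3 (valence 4) → 1 H
  atom 7: C, bond orders sum to 3 (valence 4) → 1 H
Total hydrogens: 6.

6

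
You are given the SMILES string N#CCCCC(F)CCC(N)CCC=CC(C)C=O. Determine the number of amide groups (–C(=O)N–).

Scan the SMILES for the amide motif — none present.
Groups that are present: 1 aldehyde, 1 alkene, 1 nitrile, 1 primary amine.

0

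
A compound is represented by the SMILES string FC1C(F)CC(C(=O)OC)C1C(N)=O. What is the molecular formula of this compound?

C8H11F2NO3

Walk through each heavy atom and fill implicit hydrogens from standard valence (C 4, N 3, O 2, S 2, halogen 1):
  atom 1: F (halogen, monovalent) → 0 H
  atom 2: C, bond orders sum to 3 (valence 4) → 1 H
  atom 3: C, bond orders sum to 3 (valence 4) → 1 H
  atom 4: F (halogen, monovalent) → 0 H
  atom 5: C, bond orders sum to 2 (valence 4) → 2 H
  atom 6: C, bond orders sum to 3 (valence 4) → 1 H
  atom 7: C, bond orders sum to 4 (valence 4) → 0 H
  atom 8: O, bond orders sum to 2 (valence 2) → 0 H
  atom 9: O, bond orders sum to 2 (valence 2) → 0 H
  atom 10: C, bond orders sum to 1 (valence 4) → 3 H
  atom 11: C, bond orders sum to 3 (valence 4) → 1 H
  atom 12: C, bond orders sum to 4 (valence 4) → 0 H
  atom 13: N, bond orders sum to 1 (valence 3) → 2 H
  atom 14: O, bond orders sum to 2 (valence 2) → 0 H
Totals → C:8, H:11, F:2, N:1, O:3.
In Hill order: C8H11F2NO3.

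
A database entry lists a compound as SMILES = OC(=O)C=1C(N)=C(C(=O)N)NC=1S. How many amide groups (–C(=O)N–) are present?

1

The amide motif appears at heavy-atom position 8 in the SMILES.
Other groups present: 1 carboxylic acid, 1 primary amine, 1 thiol.
Amide count: 1.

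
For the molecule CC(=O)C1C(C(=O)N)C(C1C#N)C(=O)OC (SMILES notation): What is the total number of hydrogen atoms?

Walk through each heavy atom and fill implicit hydrogens from standard valence (C 4, N 3, O 2, S 2, halogen 1):
  atom 1: C, bond orders sum to 1 (valence 4) → 3 H
  atom 2: C, bond orders sum to 4 (valence 4) → 0 H
  atom 3: O, bond orders sum to 2 (valence 2) → 0 H
  atom 4: C, bond orders sum to 3 (valence 4) → 1 H
  atom 5: C, bond orders sum to 3 (valence 4) → 1 H
  atom 6: C, bond orders sum to 4 (valence 4) → 0 H
  atom 7: O, bond orders sum to 2 (valence 2) → 0 H
  atom 8: N, bond orders sum to 1 (valence 3) → 2 H
  atom 9: C, bond orders sum to 3 (valence 4) → 1 H
  atom 10: C, bond orders sum to 3 (valence 4) → 1 H
  atom 11: C, bond orders sum to 4 (valence 4) → 0 H
  atom 12: N, bond orders sum to 3 (valence 3) → 0 H
  atom 13: C, bond orders sum to 4 (valence 4) → 0 H
  atom 14: O, bond orders sum to 2 (valence 2) → 0 H
  atom 15: O, bond orders sum to 2 (valence 2) → 0 H
  atom 16: C, bond orders sum to 1 (valence 4) → 3 H
Total hydrogens: 12.

12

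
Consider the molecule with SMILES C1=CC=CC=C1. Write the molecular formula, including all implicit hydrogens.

Walk through each heavy atom and fill implicit hydrogens from standard valence (C 4, N 3, O 2, S 2, halogen 1):
  atom 1: C, bond orders sum to 3 (valence 4) → 1 H
  atom 2: C, bond orders sum to 3 (valence 4) → 1 H
  atom 3: C, bond orders sum to 3 (valence 4) → 1 H
  atom 4: C, bond orders sum to 3 (valence 4) → 1 H
  atom 5: C, bond orders sum to 3 (valence 4) → 1 H
  atom 6: C, bond orders sum to 3 (valence 4) → 1 H
Totals → C:6, H:6.

C6H6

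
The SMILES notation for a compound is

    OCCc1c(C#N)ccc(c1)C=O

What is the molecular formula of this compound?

C10H9NO2

Walk through each heavy atom and fill implicit hydrogens from standard valence (C 4, N 3, O 2, S 2, halogen 1); for lowercase aromatic atoms, an aromatic c carries 1 H when it has two neighbours and 0 H with three, and aromatic n carries 0 H:
  atom 1: O, bond orders sum to 1 (valence 2) → 1 H
  atom 2: C, bond orders sum to 2 (valence 4) → 2 H
  atom 3: C, bond orders sum to 2 (valence 4) → 2 H
  atom 4: aromatic c, 3 neighbours → 0 H
  atom 5: aromatic c, 3 neighbours → 0 H
  atom 6: C, bond orders sum to 4 (valence 4) → 0 H
  atom 7: N, bond orders sum to 3 (valence 3) → 0 H
  atom 8: aromatic c, 2 neighbours → 1 H
  atom 9: aromatic c, 2 neighbours → 1 H
  atom 10: aromatic c, 3 neighbours → 0 H
  atom 11: aromatic c, 2 neighbours → 1 H
  atom 12: C, bond orders sum to 3 (valence 4) → 1 H
  atom 13: O, bond orders sum to 2 (valence 2) → 0 H
Totals → C:10, H:9, N:1, O:2.
In Hill order: C10H9NO2.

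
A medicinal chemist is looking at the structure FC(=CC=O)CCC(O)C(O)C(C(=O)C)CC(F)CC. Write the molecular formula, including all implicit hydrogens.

C14H22F2O4

Walk through each heavy atom and fill implicit hydrogens from standard valence (C 4, N 3, O 2, S 2, halogen 1):
  atom 1: F (halogen, monovalent) → 0 H
  atom 2: C, bond orders sum to 4 (valence 4) → 0 H
  atom 3: C, bond orders sum to 3 (valence 4) → 1 H
  atom 4: C, bond orders sum to 3 (valence 4) → 1 H
  atom 5: O, bond orders sum to 2 (valence 2) → 0 H
  atom 6: C, bond orders sum to 2 (valence 4) → 2 H
  atom 7: C, bond orders sum to 2 (valence 4) → 2 H
  atom 8: C, bond orders sum to 3 (valence 4) → 1 H
  atom 9: O, bond orders sum to 1 (valence 2) → 1 H
  atom 10: C, bond orders sum to 3 (valence 4) → 1 H
  atom 11: O, bond orders sum to 1 (valence 2) → 1 H
  atom 12: C, bond orders sum to 3 (valence 4) → 1 H
  atom 13: C, bond orders sum to 4 (valence 4) → 0 H
  atom 14: O, bond orders sum to 2 (valence 2) → 0 H
  atom 15: C, bond orders sum to 1 (valence 4) → 3 H
  atom 16: C, bond orders sum to 2 (valence 4) → 2 H
  atom 17: C, bond orders sum to 3 (valence 4) → 1 H
  atom 18: F (halogen, monovalent) → 0 H
  atom 19: C, bond orders sum to 2 (valence 4) → 2 H
  atom 20: C, bond orders sum to 1 (valence 4) → 3 H
Totals → C:14, H:22, F:2, O:4.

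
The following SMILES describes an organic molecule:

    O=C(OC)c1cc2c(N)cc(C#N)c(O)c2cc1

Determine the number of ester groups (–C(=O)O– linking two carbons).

1

The ester motif appears at heavy-atom position 2 in the SMILES.
Other groups present: 1 hydroxyl, 1 nitrile, 1 primary amine.
Ester count: 1.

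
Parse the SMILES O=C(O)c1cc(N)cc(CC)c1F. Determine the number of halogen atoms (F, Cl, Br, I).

Halogen atoms appear at heavy-atom position 13 (1×F).
Other groups present: 1 carboxylic acid, 1 primary amine.
Halogen count: 1.

1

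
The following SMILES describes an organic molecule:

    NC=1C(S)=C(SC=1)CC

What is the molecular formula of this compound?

Walk through each heavy atom and fill implicit hydrogens from standard valence (C 4, N 3, O 2, S 2, halogen 1):
  atom 1: N, bond orders sum to 1 (valence 3) → 2 H
  atom 2: C, bond orders sum to 4 (valence 4) → 0 H
  atom 3: C, bond orders sum to 4 (valence 4) → 0 H
  atom 4: S, bond orders sum to 1 (valence 2) → 1 H
  atom 5: C, bond orders sum to 4 (valence 4) → 0 H
  atom 6: S, bond orders sum to 2 (valence 2) → 0 H
  atom 7: C, bond orders sum to 3 (valence 4) → 1 H
  atom 8: C, bond orders sum to 2 (valence 4) → 2 H
  atom 9: C, bond orders sum to 1 (valence 4) → 3 H
Totals → C:6, H:9, N:1, S:2.
In Hill order: C6H9NS2.

C6H9NS2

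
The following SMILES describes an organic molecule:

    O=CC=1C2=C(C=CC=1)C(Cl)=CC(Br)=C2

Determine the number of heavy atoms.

Every atom symbol written in the SMILES (organic subset) is one heavy atom; implicit H are not written.
Heavy atoms by element → Br:1, C:11, Cl:1, O:1.
Total: 14.

14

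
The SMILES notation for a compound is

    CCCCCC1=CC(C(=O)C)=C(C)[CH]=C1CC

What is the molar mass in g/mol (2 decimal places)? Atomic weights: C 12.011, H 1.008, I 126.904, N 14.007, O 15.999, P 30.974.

232.37 g/mol

First, the molecular formula is C16H24O (counting implicit H from valence).
  C: 16 × 12.011 = 192.176
  H: 24 × 1.008 = 24.192
  O: 1 × 15.999 = 15.999
Sum: 16×12.011 + 24×1.008 + 1×15.999 = 232.367 → 232.37 g/mol.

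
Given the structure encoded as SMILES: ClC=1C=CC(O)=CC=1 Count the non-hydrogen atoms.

Every atom symbol written in the SMILES (organic subset) is one heavy atom; implicit H are not written.
Heavy atoms by element → C:6, Cl:1, O:1.
Total: 8.

8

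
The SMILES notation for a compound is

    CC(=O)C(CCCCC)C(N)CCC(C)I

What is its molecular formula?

C13H26INO

Walk through each heavy atom and fill implicit hydrogens from standard valence (C 4, N 3, O 2, S 2, halogen 1):
  atom 1: C, bond orders sum to 1 (valence 4) → 3 H
  atom 2: C, bond orders sum to 4 (valence 4) → 0 H
  atom 3: O, bond orders sum to 2 (valence 2) → 0 H
  atom 4: C, bond orders sum to 3 (valence 4) → 1 H
  atom 5: C, bond orders sum to 2 (valence 4) → 2 H
  atom 6: C, bond orders sum to 2 (valence 4) → 2 H
  atom 7: C, bond orders sum to 2 (valence 4) → 2 H
  atom 8: C, bond orders sum to 2 (valence 4) → 2 H
  atom 9: C, bond orders sum to 1 (valence 4) → 3 H
  atom 10: C, bond orders sum to 3 (valence 4) → 1 H
  atom 11: N, bond orders sum to 1 (valence 3) → 2 H
  atom 12: C, bond orders sum to 2 (valence 4) → 2 H
  atom 13: C, bond orders sum to 2 (valence 4) → 2 H
  atom 14: C, bond orders sum to 3 (valence 4) → 1 H
  atom 15: C, bond orders sum to 1 (valence 4) → 3 H
  atom 16: I (halogen, monovalent) → 0 H
Totals → C:13, H:26, I:1, N:1, O:1.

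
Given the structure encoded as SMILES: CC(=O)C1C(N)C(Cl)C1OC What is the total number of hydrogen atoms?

Walk through each heavy atom and fill implicit hydrogens from standard valence (C 4, N 3, O 2, S 2, halogen 1):
  atom 1: C, bond orders sum to 1 (valence 4) → 3 H
  atom 2: C, bond orders sum to 4 (valence 4) → 0 H
  atom 3: O, bond orders sum to 2 (valence 2) → 0 H
  atom 4: C, bond orders sum to 3 (valence 4) → 1 H
  atom 5: C, bond orders sum to 3 (valence 4) → 1 H
  atom 6: N, bond orders sum to 1 (valence 3) → 2 H
  atom 7: C, bond orders sum to 3 (valence 4) → 1 H
  atom 8: Cl (halogen, monovalent) → 0 H
  atom 9: C, bond orders sum to 3 (valence 4) → 1 H
  atom 10: O, bond orders sum to 2 (valence 2) → 0 H
  atom 11: C, bond orders sum to 1 (valence 4) → 3 H
Total hydrogens: 12.

12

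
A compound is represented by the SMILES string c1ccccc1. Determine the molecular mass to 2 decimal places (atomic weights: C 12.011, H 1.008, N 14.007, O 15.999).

78.11 g/mol

First, the molecular formula is C6H6 (counting implicit H from valence).
  C: 6 × 12.011 = 72.066
  H: 6 × 1.008 = 6.048
Sum: 6×12.011 + 6×1.008 = 78.114 → 78.11 g/mol.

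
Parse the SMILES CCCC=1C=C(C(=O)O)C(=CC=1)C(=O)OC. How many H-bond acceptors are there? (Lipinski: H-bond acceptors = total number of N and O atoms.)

4

N atoms: 0; O atoms: 4.
Lipinski HBA = 0 + 4 = 4.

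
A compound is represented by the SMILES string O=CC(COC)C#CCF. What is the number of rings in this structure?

0

In SMILES, each pair of matching ring-closure digits denotes one ring-closing bond; the number of such bonds equals the number of independent rings.
Ring-closure bonds here: 0.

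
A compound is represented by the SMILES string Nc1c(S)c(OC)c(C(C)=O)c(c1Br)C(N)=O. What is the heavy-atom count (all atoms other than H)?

17

Every atom symbol written in the SMILES (organic subset) is one heavy atom; implicit H are not written.
Heavy atoms by element → Br:1, C:10, N:2, O:3, S:1.
Total: 17.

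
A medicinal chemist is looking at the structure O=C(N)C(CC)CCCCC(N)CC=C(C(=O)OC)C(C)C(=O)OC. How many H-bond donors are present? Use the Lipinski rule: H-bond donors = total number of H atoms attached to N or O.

Donors: find every N or O and count the H atoms it carries.
  atom 1 (O): bond orders sum to 2 → 0 H
  atom 3 (N): bond orders sum to 1 → 2 H
  atom 12 (N): bond orders sum to 1 → 2 H
  atom 17 (O): bond orders sum to 2 → 0 H
  atom 18 (O): bond orders sum to 2 → 0 H
  atom 23 (O): bond orders sum to 2 → 0 H
  atom 24 (O): bond orders sum to 2 → 0 H
Lipinski HBD = 4.

4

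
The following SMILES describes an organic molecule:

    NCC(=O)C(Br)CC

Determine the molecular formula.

Walk through each heavy atom and fill implicit hydrogens from standard valence (C 4, N 3, O 2, S 2, halogen 1):
  atom 1: N, bond orders sum to 1 (valence 3) → 2 H
  atom 2: C, bond orders sum to 2 (valence 4) → 2 H
  atom 3: C, bond orders sum to 4 (valence 4) → 0 H
  atom 4: O, bond orders sum to 2 (valence 2) → 0 H
  atom 5: C, bond orders sum to 3 (valence 4) → 1 H
  atom 6: Br (halogen, monovalent) → 0 H
  atom 7: C, bond orders sum to 2 (valence 4) → 2 H
  atom 8: C, bond orders sum to 1 (valence 4) → 3 H
Totals → C:5, H:10, Br:1, N:1, O:1.

C5H10BrNO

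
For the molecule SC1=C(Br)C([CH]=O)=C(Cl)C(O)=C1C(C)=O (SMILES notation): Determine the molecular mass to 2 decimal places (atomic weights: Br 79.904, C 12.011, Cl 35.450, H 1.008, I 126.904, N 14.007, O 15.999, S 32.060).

309.56 g/mol

First, the molecular formula is C9H6BrClO3S (counting implicit H from valence).
  Br: 1 × 79.904 = 79.904
  C: 9 × 12.011 = 108.099
  Cl: 1 × 35.450 = 35.450
  H: 6 × 1.008 = 6.048
  O: 3 × 15.999 = 47.997
  S: 1 × 32.060 = 32.060
Sum: 1×79.904 + 9×12.011 + 1×35.450 + 6×1.008 + 3×15.999 + 1×32.060 = 309.558 → 309.56 g/mol.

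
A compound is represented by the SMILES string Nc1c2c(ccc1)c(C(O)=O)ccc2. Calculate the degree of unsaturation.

Molecular formula: C11H9NO2.
DoU = (2C + 2 + N − H − X) / 2, where X is the halogen count and O/S are ignored.
    = (2·11 + 2 + 1 − 9 − 0) / 2 = 16 / 2 = 8.

8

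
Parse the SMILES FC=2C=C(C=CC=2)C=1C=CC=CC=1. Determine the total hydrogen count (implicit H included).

9

Walk through each heavy atom and fill implicit hydrogens from standard valence (C 4, N 3, O 2, S 2, halogen 1):
  atom 1: F (halogen, monovalent) → 0 H
  atom 2: C, bond orders sum to 4 (valence 4) → 0 H
  atom 3: C, bond orders sum to 3 (valence 4) → 1 H
  atom 4: C, bond orders sum to 4 (valence 4) → 0 H
  atom 5: C, bond orders sum to 3 (valence 4) → 1 H
  atom 6: C, bond orders sum to 3 (valence 4) → 1 H
  atom 7: C, bond orders sum to 3 (valence 4) → 1 H
  atom 8: C, bond orders sum to 4 (valence 4) → 0 H
  atom 9: C, bond orders sum to 3 (valence 4) → 1 H
  atom 10: C, bond orders sum to 3 (valence 4) → 1 H
  atom 11: C, bond orders sum to 3 (valence 4) → 1 H
  atom 12: C, bond orders sum to 3 (valence 4) → 1 H
  atom 13: C, bond orders sum to 3 (valence 4) → 1 H
Total hydrogens: 9.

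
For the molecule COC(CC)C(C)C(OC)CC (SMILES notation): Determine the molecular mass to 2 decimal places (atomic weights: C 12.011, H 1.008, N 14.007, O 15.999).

174.28 g/mol

First, the molecular formula is C10H22O2 (counting implicit H from valence).
  C: 10 × 12.011 = 120.110
  H: 22 × 1.008 = 22.176
  O: 2 × 15.999 = 31.998
Sum: 10×12.011 + 22×1.008 + 2×15.999 = 174.284 → 174.28 g/mol.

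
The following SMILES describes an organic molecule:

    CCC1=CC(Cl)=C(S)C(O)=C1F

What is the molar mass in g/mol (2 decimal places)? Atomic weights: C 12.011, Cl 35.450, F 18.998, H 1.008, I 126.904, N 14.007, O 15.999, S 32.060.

First, the molecular formula is C8H8ClFOS (counting implicit H from valence).
  C: 8 × 12.011 = 96.088
  Cl: 1 × 35.450 = 35.450
  F: 1 × 18.998 = 18.998
  H: 8 × 1.008 = 8.064
  O: 1 × 15.999 = 15.999
  S: 1 × 32.060 = 32.060
Sum: 8×12.011 + 1×35.450 + 1×18.998 + 8×1.008 + 1×15.999 + 1×32.060 = 206.659 → 206.66 g/mol.

206.66 g/mol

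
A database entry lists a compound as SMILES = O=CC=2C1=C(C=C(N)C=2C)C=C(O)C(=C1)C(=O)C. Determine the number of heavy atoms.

18

Every atom symbol written in the SMILES (organic subset) is one heavy atom; implicit H are not written.
Heavy atoms by element → C:14, N:1, O:3.
Total: 18.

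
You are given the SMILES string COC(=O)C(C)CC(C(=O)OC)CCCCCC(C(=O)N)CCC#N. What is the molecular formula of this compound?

Walk through each heavy atom and fill implicit hydrogens from standard valence (C 4, N 3, O 2, S 2, halogen 1):
  atom 1: C, bond orders sum to 1 (valence 4) → 3 H
  atom 2: O, bond orders sum to 2 (valence 2) → 0 H
  atom 3: C, bond orders sum to 4 (valence 4) → 0 H
  atom 4: O, bond orders sum to 2 (valence 2) → 0 H
  atom 5: C, bond orders sum to 3 (valence 4) → 1 H
  atom 6: C, bond orders sum to 1 (valence 4) → 3 H
  atom 7: C, bond orders sum to 2 (valence 4) → 2 H
  atom 8: C, bond orders sum to 3 (valence 4) → 1 H
  atom 9: C, bond orders sum to 4 (valence 4) → 0 H
  atom 10: O, bond orders sum to 2 (valence 2) → 0 H
  atom 11: O, bond orders sum to 2 (valence 2) → 0 H
  atom 12: C, bond orders sum to 1 (valence 4) → 3 H
  atom 13: C, bond orders sum to 2 (valence 4) → 2 H
  atom 14: C, bond orders sum to 2 (valence 4) → 2 H
  atom 15: C, bond orders sum to 2 (valence 4) → 2 H
  atom 16: C, bond orders sum to 2 (valence 4) → 2 H
  atom 17: C, bond orders sum to 2 (valence 4) → 2 H
  atom 18: C, bond orders sum to 3 (valence 4) → 1 H
  atom 19: C, bond orders sum to 4 (valence 4) → 0 H
  atom 20: O, bond orders sum to 2 (valence 2) → 0 H
  atom 21: N, bond orders sum to 1 (valence 3) → 2 H
  atom 22: C, bond orders sum to 2 (valence 4) → 2 H
  atom 23: C, bond orders sum to 2 (valence 4) → 2 H
  atom 24: C, bond orders sum to 4 (valence 4) → 0 H
  atom 25: N, bond orders sum to 3 (valence 3) → 0 H
Totals → C:18, H:30, N:2, O:5.
In Hill order: C18H30N2O5.

C18H30N2O5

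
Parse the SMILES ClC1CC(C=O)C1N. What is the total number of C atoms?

Count every carbon token in the SMILES (each C, including those in ring-closure positions and inside branches).
Carbon count: 5.

5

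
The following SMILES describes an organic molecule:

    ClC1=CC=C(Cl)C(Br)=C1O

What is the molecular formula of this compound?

C6H3BrCl2O

Walk through each heavy atom and fill implicit hydrogens from standard valence (C 4, N 3, O 2, S 2, halogen 1):
  atom 1: Cl (halogen, monovalent) → 0 H
  atom 2: C, bond orders sum to 4 (valence 4) → 0 H
  atom 3: C, bond orders sum to 3 (valence 4) → 1 H
  atom 4: C, bond orders sum to 3 (valence 4) → 1 H
  atom 5: C, bond orders sum to 4 (valence 4) → 0 H
  atom 6: Cl (halogen, monovalent) → 0 H
  atom 7: C, bond orders sum to 4 (valence 4) → 0 H
  atom 8: Br (halogen, monovalent) → 0 H
  atom 9: C, bond orders sum to 4 (valence 4) → 0 H
  atom 10: O, bond orders sum to 1 (valence 2) → 1 H
Totals → C:6, H:3, Br:1, Cl:2, O:1.
In Hill order: C6H3BrCl2O.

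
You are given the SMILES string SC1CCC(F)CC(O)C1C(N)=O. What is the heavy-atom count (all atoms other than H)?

Every atom symbol written in the SMILES (organic subset) is one heavy atom; implicit H are not written.
Heavy atoms by element → C:8, F:1, N:1, O:2, S:1.
Total: 13.

13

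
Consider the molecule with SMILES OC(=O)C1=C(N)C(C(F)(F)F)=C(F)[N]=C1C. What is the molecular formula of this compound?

Walk through each heavy atom and fill implicit hydrogens from standard valence (C 4, N 3, O 2, S 2, halogen 1):
  atom 1: O, bond orders sum to 1 (valence 2) → 1 H
  atom 2: C, bond orders sum to 4 (valence 4) → 0 H
  atom 3: O, bond orders sum to 2 (valence 2) → 0 H
  atom 4: C, bond orders sum to 4 (valence 4) → 0 H
  atom 5: C, bond orders sum to 4 (valence 4) → 0 H
  atom 6: N, bond orders sum to 1 (valence 3) → 2 H
  atom 7: C, bond orders sum to 4 (valence 4) → 0 H
  atom 8: C, bond orders sum to 4 (valence 4) → 0 H
  atom 9: F (halogen, monovalent) → 0 H
  atom 10: F (halogen, monovalent) → 0 H
  atom 11: F (halogen, monovalent) → 0 H
  atom 12: C, bond orders sum to 4 (valence 4) → 0 H
  atom 13: F (halogen, monovalent) → 0 H
  atom 14: N with explicit H count 0
  atom 15: C, bond orders sum to 4 (valence 4) → 0 H
  atom 16: C, bond orders sum to 1 (valence 4) → 3 H
Totals → C:8, H:6, F:4, N:2, O:2.

C8H6F4N2O2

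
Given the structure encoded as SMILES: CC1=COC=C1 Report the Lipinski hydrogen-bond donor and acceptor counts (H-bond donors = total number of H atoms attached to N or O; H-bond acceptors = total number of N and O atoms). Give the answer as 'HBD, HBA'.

0, 1

Donors: find every N or O and count the H atoms it carries.
  atom 4 (O): bond orders sum to 2 → 0 H
Lipinski HBD = 0.
Acceptors: N atoms = 0, O atoms = 1 → HBA = 1.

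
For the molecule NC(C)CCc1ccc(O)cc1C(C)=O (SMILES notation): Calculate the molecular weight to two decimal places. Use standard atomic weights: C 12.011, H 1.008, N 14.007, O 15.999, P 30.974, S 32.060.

First, the molecular formula is C12H17NO2 (counting implicit H from valence).
  C: 12 × 12.011 = 144.132
  H: 17 × 1.008 = 17.136
  N: 1 × 14.007 = 14.007
  O: 2 × 15.999 = 31.998
Sum: 12×12.011 + 17×1.008 + 1×14.007 + 2×15.999 = 207.273 → 207.27 g/mol.

207.27 g/mol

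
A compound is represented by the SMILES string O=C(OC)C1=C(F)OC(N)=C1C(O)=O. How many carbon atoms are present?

Count every carbon token in the SMILES (each C, including those in ring-closure positions and inside branches).
Carbon count: 7.

7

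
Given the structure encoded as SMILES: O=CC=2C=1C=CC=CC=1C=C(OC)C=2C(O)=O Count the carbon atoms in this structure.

Count every carbon token in the SMILES (each C, including those in ring-closure positions and inside branches).
Carbon count: 13.

13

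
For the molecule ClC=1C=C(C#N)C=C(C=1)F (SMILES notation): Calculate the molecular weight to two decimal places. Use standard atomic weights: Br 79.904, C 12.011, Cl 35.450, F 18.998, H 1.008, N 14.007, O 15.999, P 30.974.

155.56 g/mol

First, the molecular formula is C7H3ClFN (counting implicit H from valence).
  C: 7 × 12.011 = 84.077
  Cl: 1 × 35.450 = 35.450
  F: 1 × 18.998 = 18.998
  H: 3 × 1.008 = 3.024
  N: 1 × 14.007 = 14.007
Sum: 7×12.011 + 1×35.450 + 1×18.998 + 3×1.008 + 1×14.007 = 155.556 → 155.56 g/mol.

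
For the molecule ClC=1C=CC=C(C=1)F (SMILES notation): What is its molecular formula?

Walk through each heavy atom and fill implicit hydrogens from standard valence (C 4, N 3, O 2, S 2, halogen 1):
  atom 1: Cl (halogen, monovalent) → 0 H
  atom 2: C, bond orders sum to 4 (valence 4) → 0 H
  atom 3: C, bond orders sum to 3 (valence 4) → 1 H
  atom 4: C, bond orders sum to 3 (valence 4) → 1 H
  atom 5: C, bond orders sum to 3 (valence 4) → 1 H
  atom 6: C, bond orders sum to 4 (valence 4) → 0 H
  atom 7: C, bond orders sum to 3 (valence 4) → 1 H
  atom 8: F (halogen, monovalent) → 0 H
Totals → C:6, H:4, Cl:1, F:1.
In Hill order: C6H4ClF.

C6H4ClF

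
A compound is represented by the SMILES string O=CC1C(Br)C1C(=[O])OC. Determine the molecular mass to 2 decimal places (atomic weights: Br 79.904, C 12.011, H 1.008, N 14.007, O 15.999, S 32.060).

207.02 g/mol

First, the molecular formula is C6H7BrO3 (counting implicit H from valence).
  Br: 1 × 79.904 = 79.904
  C: 6 × 12.011 = 72.066
  H: 7 × 1.008 = 7.056
  O: 3 × 15.999 = 47.997
Sum: 1×79.904 + 6×12.011 + 7×1.008 + 3×15.999 = 207.023 → 207.02 g/mol.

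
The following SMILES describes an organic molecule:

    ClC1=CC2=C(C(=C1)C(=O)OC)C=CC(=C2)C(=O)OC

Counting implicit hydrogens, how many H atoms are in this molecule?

Walk through each heavy atom and fill implicit hydrogens from standard valence (C 4, N 3, O 2, S 2, halogen 1):
  atom 1: Cl (halogen, monovalent) → 0 H
  atom 2: C, bond orders sum to 4 (valence 4) → 0 H
  atom 3: C, bond orders sum to 3 (valence 4) → 1 H
  atom 4: C, bond orders sum to 4 (valence 4) → 0 H
  atom 5: C, bond orders sum to 4 (valence 4) → 0 H
  atom 6: C, bond orders sum to 4 (valence 4) → 0 H
  atom 7: C, bond orders sum to 3 (valence 4) → 1 H
  atom 8: C, bond orders sum to 4 (valence 4) → 0 H
  atom 9: O, bond orders sum to 2 (valence 2) → 0 H
  atom 10: O, bond orders sum to 2 (valence 2) → 0 H
  atom 11: C, bond orders sum to 1 (valence 4) → 3 H
  atom 12: C, bond orders sum to 3 (valence 4) → 1 H
  atom 13: C, bond orders sum to 3 (valence 4) → 1 H
  atom 14: C, bond orders sum to 4 (valence 4) → 0 H
  atom 15: C, bond orders sum to 3 (valence 4) → 1 H
  atom 16: C, bond orders sum to 4 (valence 4) → 0 H
  atom 17: O, bond orders sum to 2 (valence 2) → 0 H
  atom 18: O, bond orders sum to 2 (valence 2) → 0 H
  atom 19: C, bond orders sum to 1 (valence 4) → 3 H
Total hydrogens: 11.

11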